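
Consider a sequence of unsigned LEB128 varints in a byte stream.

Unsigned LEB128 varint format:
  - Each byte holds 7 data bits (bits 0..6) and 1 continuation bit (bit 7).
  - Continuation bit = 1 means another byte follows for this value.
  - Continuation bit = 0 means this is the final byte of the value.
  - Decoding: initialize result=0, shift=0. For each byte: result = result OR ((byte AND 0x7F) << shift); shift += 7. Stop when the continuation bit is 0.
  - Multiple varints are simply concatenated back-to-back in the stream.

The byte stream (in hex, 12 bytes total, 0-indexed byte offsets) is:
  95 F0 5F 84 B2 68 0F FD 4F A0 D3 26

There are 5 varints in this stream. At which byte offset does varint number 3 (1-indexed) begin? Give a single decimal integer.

  byte[0]=0x95 cont=1 payload=0x15=21: acc |= 21<<0 -> acc=21 shift=7
  byte[1]=0xF0 cont=1 payload=0x70=112: acc |= 112<<7 -> acc=14357 shift=14
  byte[2]=0x5F cont=0 payload=0x5F=95: acc |= 95<<14 -> acc=1570837 shift=21 [end]
Varint 1: bytes[0:3] = 95 F0 5F -> value 1570837 (3 byte(s))
  byte[3]=0x84 cont=1 payload=0x04=4: acc |= 4<<0 -> acc=4 shift=7
  byte[4]=0xB2 cont=1 payload=0x32=50: acc |= 50<<7 -> acc=6404 shift=14
  byte[5]=0x68 cont=0 payload=0x68=104: acc |= 104<<14 -> acc=1710340 shift=21 [end]
Varint 2: bytes[3:6] = 84 B2 68 -> value 1710340 (3 byte(s))
  byte[6]=0x0F cont=0 payload=0x0F=15: acc |= 15<<0 -> acc=15 shift=7 [end]
Varint 3: bytes[6:7] = 0F -> value 15 (1 byte(s))
  byte[7]=0xFD cont=1 payload=0x7D=125: acc |= 125<<0 -> acc=125 shift=7
  byte[8]=0x4F cont=0 payload=0x4F=79: acc |= 79<<7 -> acc=10237 shift=14 [end]
Varint 4: bytes[7:9] = FD 4F -> value 10237 (2 byte(s))
  byte[9]=0xA0 cont=1 payload=0x20=32: acc |= 32<<0 -> acc=32 shift=7
  byte[10]=0xD3 cont=1 payload=0x53=83: acc |= 83<<7 -> acc=10656 shift=14
  byte[11]=0x26 cont=0 payload=0x26=38: acc |= 38<<14 -> acc=633248 shift=21 [end]
Varint 5: bytes[9:12] = A0 D3 26 -> value 633248 (3 byte(s))

Answer: 6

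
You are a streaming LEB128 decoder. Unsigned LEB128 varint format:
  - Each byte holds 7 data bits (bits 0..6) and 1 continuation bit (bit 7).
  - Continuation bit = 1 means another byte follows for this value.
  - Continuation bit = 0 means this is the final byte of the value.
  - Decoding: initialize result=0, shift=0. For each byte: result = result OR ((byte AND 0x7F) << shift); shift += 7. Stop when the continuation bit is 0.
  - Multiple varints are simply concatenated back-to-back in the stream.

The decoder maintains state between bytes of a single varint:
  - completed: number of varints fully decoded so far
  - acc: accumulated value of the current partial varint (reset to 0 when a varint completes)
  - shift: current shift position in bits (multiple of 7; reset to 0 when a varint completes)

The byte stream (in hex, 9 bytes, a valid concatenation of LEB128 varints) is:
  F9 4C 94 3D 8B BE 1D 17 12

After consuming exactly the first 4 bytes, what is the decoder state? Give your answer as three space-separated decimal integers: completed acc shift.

Answer: 2 0 0

Derivation:
byte[0]=0xF9 cont=1 payload=0x79: acc |= 121<<0 -> completed=0 acc=121 shift=7
byte[1]=0x4C cont=0 payload=0x4C: varint #1 complete (value=9849); reset -> completed=1 acc=0 shift=0
byte[2]=0x94 cont=1 payload=0x14: acc |= 20<<0 -> completed=1 acc=20 shift=7
byte[3]=0x3D cont=0 payload=0x3D: varint #2 complete (value=7828); reset -> completed=2 acc=0 shift=0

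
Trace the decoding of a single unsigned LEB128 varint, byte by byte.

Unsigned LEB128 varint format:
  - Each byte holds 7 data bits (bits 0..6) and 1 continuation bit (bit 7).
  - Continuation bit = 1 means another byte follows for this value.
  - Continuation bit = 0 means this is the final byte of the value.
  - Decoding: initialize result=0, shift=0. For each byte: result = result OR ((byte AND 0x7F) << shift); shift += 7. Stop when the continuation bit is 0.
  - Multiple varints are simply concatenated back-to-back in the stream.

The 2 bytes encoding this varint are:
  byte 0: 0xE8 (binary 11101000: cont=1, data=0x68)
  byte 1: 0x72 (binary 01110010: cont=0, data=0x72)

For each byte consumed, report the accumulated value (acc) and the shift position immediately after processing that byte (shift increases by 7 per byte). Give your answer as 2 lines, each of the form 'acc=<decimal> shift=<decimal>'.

Answer: acc=104 shift=7
acc=14696 shift=14

Derivation:
byte 0=0xE8: payload=0x68=104, contrib = 104<<0 = 104; acc -> 104, shift -> 7
byte 1=0x72: payload=0x72=114, contrib = 114<<7 = 14592; acc -> 14696, shift -> 14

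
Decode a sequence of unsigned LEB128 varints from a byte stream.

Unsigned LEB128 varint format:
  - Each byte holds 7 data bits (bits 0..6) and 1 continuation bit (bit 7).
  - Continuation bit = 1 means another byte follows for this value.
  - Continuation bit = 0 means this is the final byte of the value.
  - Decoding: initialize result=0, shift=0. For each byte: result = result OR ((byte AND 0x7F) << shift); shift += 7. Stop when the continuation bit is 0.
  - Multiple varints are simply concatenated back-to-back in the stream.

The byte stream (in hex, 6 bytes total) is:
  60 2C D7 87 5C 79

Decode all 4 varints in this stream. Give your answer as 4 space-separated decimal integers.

  byte[0]=0x60 cont=0 payload=0x60=96: acc |= 96<<0 -> acc=96 shift=7 [end]
Varint 1: bytes[0:1] = 60 -> value 96 (1 byte(s))
  byte[1]=0x2C cont=0 payload=0x2C=44: acc |= 44<<0 -> acc=44 shift=7 [end]
Varint 2: bytes[1:2] = 2C -> value 44 (1 byte(s))
  byte[2]=0xD7 cont=1 payload=0x57=87: acc |= 87<<0 -> acc=87 shift=7
  byte[3]=0x87 cont=1 payload=0x07=7: acc |= 7<<7 -> acc=983 shift=14
  byte[4]=0x5C cont=0 payload=0x5C=92: acc |= 92<<14 -> acc=1508311 shift=21 [end]
Varint 3: bytes[2:5] = D7 87 5C -> value 1508311 (3 byte(s))
  byte[5]=0x79 cont=0 payload=0x79=121: acc |= 121<<0 -> acc=121 shift=7 [end]
Varint 4: bytes[5:6] = 79 -> value 121 (1 byte(s))

Answer: 96 44 1508311 121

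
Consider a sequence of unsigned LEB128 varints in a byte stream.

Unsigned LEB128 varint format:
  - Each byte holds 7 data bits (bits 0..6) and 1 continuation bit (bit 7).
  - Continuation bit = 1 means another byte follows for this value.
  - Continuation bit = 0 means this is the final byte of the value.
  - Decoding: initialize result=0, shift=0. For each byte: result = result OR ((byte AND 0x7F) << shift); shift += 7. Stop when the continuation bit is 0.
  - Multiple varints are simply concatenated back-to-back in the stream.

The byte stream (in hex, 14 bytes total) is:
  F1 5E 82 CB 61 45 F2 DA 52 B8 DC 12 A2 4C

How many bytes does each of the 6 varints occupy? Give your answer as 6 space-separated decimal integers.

  byte[0]=0xF1 cont=1 payload=0x71=113: acc |= 113<<0 -> acc=113 shift=7
  byte[1]=0x5E cont=0 payload=0x5E=94: acc |= 94<<7 -> acc=12145 shift=14 [end]
Varint 1: bytes[0:2] = F1 5E -> value 12145 (2 byte(s))
  byte[2]=0x82 cont=1 payload=0x02=2: acc |= 2<<0 -> acc=2 shift=7
  byte[3]=0xCB cont=1 payload=0x4B=75: acc |= 75<<7 -> acc=9602 shift=14
  byte[4]=0x61 cont=0 payload=0x61=97: acc |= 97<<14 -> acc=1598850 shift=21 [end]
Varint 2: bytes[2:5] = 82 CB 61 -> value 1598850 (3 byte(s))
  byte[5]=0x45 cont=0 payload=0x45=69: acc |= 69<<0 -> acc=69 shift=7 [end]
Varint 3: bytes[5:6] = 45 -> value 69 (1 byte(s))
  byte[6]=0xF2 cont=1 payload=0x72=114: acc |= 114<<0 -> acc=114 shift=7
  byte[7]=0xDA cont=1 payload=0x5A=90: acc |= 90<<7 -> acc=11634 shift=14
  byte[8]=0x52 cont=0 payload=0x52=82: acc |= 82<<14 -> acc=1355122 shift=21 [end]
Varint 4: bytes[6:9] = F2 DA 52 -> value 1355122 (3 byte(s))
  byte[9]=0xB8 cont=1 payload=0x38=56: acc |= 56<<0 -> acc=56 shift=7
  byte[10]=0xDC cont=1 payload=0x5C=92: acc |= 92<<7 -> acc=11832 shift=14
  byte[11]=0x12 cont=0 payload=0x12=18: acc |= 18<<14 -> acc=306744 shift=21 [end]
Varint 5: bytes[9:12] = B8 DC 12 -> value 306744 (3 byte(s))
  byte[12]=0xA2 cont=1 payload=0x22=34: acc |= 34<<0 -> acc=34 shift=7
  byte[13]=0x4C cont=0 payload=0x4C=76: acc |= 76<<7 -> acc=9762 shift=14 [end]
Varint 6: bytes[12:14] = A2 4C -> value 9762 (2 byte(s))

Answer: 2 3 1 3 3 2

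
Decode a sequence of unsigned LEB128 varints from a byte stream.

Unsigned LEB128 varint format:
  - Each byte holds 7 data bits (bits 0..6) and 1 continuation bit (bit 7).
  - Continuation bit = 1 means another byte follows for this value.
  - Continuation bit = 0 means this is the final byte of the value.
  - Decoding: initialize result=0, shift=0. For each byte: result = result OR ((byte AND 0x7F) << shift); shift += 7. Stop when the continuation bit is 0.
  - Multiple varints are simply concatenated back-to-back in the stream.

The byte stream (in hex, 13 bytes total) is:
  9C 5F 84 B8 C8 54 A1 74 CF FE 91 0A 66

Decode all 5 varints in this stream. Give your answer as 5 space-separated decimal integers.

  byte[0]=0x9C cont=1 payload=0x1C=28: acc |= 28<<0 -> acc=28 shift=7
  byte[1]=0x5F cont=0 payload=0x5F=95: acc |= 95<<7 -> acc=12188 shift=14 [end]
Varint 1: bytes[0:2] = 9C 5F -> value 12188 (2 byte(s))
  byte[2]=0x84 cont=1 payload=0x04=4: acc |= 4<<0 -> acc=4 shift=7
  byte[3]=0xB8 cont=1 payload=0x38=56: acc |= 56<<7 -> acc=7172 shift=14
  byte[4]=0xC8 cont=1 payload=0x48=72: acc |= 72<<14 -> acc=1186820 shift=21
  byte[5]=0x54 cont=0 payload=0x54=84: acc |= 84<<21 -> acc=177347588 shift=28 [end]
Varint 2: bytes[2:6] = 84 B8 C8 54 -> value 177347588 (4 byte(s))
  byte[6]=0xA1 cont=1 payload=0x21=33: acc |= 33<<0 -> acc=33 shift=7
  byte[7]=0x74 cont=0 payload=0x74=116: acc |= 116<<7 -> acc=14881 shift=14 [end]
Varint 3: bytes[6:8] = A1 74 -> value 14881 (2 byte(s))
  byte[8]=0xCF cont=1 payload=0x4F=79: acc |= 79<<0 -> acc=79 shift=7
  byte[9]=0xFE cont=1 payload=0x7E=126: acc |= 126<<7 -> acc=16207 shift=14
  byte[10]=0x91 cont=1 payload=0x11=17: acc |= 17<<14 -> acc=294735 shift=21
  byte[11]=0x0A cont=0 payload=0x0A=10: acc |= 10<<21 -> acc=21266255 shift=28 [end]
Varint 4: bytes[8:12] = CF FE 91 0A -> value 21266255 (4 byte(s))
  byte[12]=0x66 cont=0 payload=0x66=102: acc |= 102<<0 -> acc=102 shift=7 [end]
Varint 5: bytes[12:13] = 66 -> value 102 (1 byte(s))

Answer: 12188 177347588 14881 21266255 102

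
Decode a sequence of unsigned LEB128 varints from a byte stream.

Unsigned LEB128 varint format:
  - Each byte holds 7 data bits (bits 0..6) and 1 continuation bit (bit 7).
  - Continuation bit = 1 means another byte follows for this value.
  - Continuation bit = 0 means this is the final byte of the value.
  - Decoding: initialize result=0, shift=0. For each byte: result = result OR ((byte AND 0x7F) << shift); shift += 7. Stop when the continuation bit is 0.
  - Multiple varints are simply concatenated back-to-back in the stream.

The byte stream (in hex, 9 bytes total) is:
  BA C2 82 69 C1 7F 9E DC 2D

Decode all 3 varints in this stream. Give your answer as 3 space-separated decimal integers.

  byte[0]=0xBA cont=1 payload=0x3A=58: acc |= 58<<0 -> acc=58 shift=7
  byte[1]=0xC2 cont=1 payload=0x42=66: acc |= 66<<7 -> acc=8506 shift=14
  byte[2]=0x82 cont=1 payload=0x02=2: acc |= 2<<14 -> acc=41274 shift=21
  byte[3]=0x69 cont=0 payload=0x69=105: acc |= 105<<21 -> acc=220242234 shift=28 [end]
Varint 1: bytes[0:4] = BA C2 82 69 -> value 220242234 (4 byte(s))
  byte[4]=0xC1 cont=1 payload=0x41=65: acc |= 65<<0 -> acc=65 shift=7
  byte[5]=0x7F cont=0 payload=0x7F=127: acc |= 127<<7 -> acc=16321 shift=14 [end]
Varint 2: bytes[4:6] = C1 7F -> value 16321 (2 byte(s))
  byte[6]=0x9E cont=1 payload=0x1E=30: acc |= 30<<0 -> acc=30 shift=7
  byte[7]=0xDC cont=1 payload=0x5C=92: acc |= 92<<7 -> acc=11806 shift=14
  byte[8]=0x2D cont=0 payload=0x2D=45: acc |= 45<<14 -> acc=749086 shift=21 [end]
Varint 3: bytes[6:9] = 9E DC 2D -> value 749086 (3 byte(s))

Answer: 220242234 16321 749086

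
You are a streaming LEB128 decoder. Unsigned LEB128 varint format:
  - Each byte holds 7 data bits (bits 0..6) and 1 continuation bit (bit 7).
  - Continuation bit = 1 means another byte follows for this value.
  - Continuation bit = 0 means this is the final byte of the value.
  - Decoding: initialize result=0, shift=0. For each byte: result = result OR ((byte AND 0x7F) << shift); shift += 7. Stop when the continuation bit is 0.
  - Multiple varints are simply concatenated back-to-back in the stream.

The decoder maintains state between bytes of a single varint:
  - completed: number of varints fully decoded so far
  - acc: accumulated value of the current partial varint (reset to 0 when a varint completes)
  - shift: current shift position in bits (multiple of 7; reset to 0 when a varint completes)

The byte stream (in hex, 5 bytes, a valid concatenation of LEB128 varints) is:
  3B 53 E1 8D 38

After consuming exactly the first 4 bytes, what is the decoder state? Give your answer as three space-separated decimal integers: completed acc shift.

byte[0]=0x3B cont=0 payload=0x3B: varint #1 complete (value=59); reset -> completed=1 acc=0 shift=0
byte[1]=0x53 cont=0 payload=0x53: varint #2 complete (value=83); reset -> completed=2 acc=0 shift=0
byte[2]=0xE1 cont=1 payload=0x61: acc |= 97<<0 -> completed=2 acc=97 shift=7
byte[3]=0x8D cont=1 payload=0x0D: acc |= 13<<7 -> completed=2 acc=1761 shift=14

Answer: 2 1761 14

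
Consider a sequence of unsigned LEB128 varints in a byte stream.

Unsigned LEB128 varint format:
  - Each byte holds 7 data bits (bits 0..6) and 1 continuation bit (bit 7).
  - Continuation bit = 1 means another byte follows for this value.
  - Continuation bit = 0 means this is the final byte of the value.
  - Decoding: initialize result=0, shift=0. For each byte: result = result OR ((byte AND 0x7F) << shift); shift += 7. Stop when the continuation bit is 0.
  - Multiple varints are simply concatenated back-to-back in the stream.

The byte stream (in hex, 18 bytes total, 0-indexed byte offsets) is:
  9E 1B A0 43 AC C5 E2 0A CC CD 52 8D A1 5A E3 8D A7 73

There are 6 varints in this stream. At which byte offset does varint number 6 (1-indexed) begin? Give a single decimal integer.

  byte[0]=0x9E cont=1 payload=0x1E=30: acc |= 30<<0 -> acc=30 shift=7
  byte[1]=0x1B cont=0 payload=0x1B=27: acc |= 27<<7 -> acc=3486 shift=14 [end]
Varint 1: bytes[0:2] = 9E 1B -> value 3486 (2 byte(s))
  byte[2]=0xA0 cont=1 payload=0x20=32: acc |= 32<<0 -> acc=32 shift=7
  byte[3]=0x43 cont=0 payload=0x43=67: acc |= 67<<7 -> acc=8608 shift=14 [end]
Varint 2: bytes[2:4] = A0 43 -> value 8608 (2 byte(s))
  byte[4]=0xAC cont=1 payload=0x2C=44: acc |= 44<<0 -> acc=44 shift=7
  byte[5]=0xC5 cont=1 payload=0x45=69: acc |= 69<<7 -> acc=8876 shift=14
  byte[6]=0xE2 cont=1 payload=0x62=98: acc |= 98<<14 -> acc=1614508 shift=21
  byte[7]=0x0A cont=0 payload=0x0A=10: acc |= 10<<21 -> acc=22586028 shift=28 [end]
Varint 3: bytes[4:8] = AC C5 E2 0A -> value 22586028 (4 byte(s))
  byte[8]=0xCC cont=1 payload=0x4C=76: acc |= 76<<0 -> acc=76 shift=7
  byte[9]=0xCD cont=1 payload=0x4D=77: acc |= 77<<7 -> acc=9932 shift=14
  byte[10]=0x52 cont=0 payload=0x52=82: acc |= 82<<14 -> acc=1353420 shift=21 [end]
Varint 4: bytes[8:11] = CC CD 52 -> value 1353420 (3 byte(s))
  byte[11]=0x8D cont=1 payload=0x0D=13: acc |= 13<<0 -> acc=13 shift=7
  byte[12]=0xA1 cont=1 payload=0x21=33: acc |= 33<<7 -> acc=4237 shift=14
  byte[13]=0x5A cont=0 payload=0x5A=90: acc |= 90<<14 -> acc=1478797 shift=21 [end]
Varint 5: bytes[11:14] = 8D A1 5A -> value 1478797 (3 byte(s))
  byte[14]=0xE3 cont=1 payload=0x63=99: acc |= 99<<0 -> acc=99 shift=7
  byte[15]=0x8D cont=1 payload=0x0D=13: acc |= 13<<7 -> acc=1763 shift=14
  byte[16]=0xA7 cont=1 payload=0x27=39: acc |= 39<<14 -> acc=640739 shift=21
  byte[17]=0x73 cont=0 payload=0x73=115: acc |= 115<<21 -> acc=241813219 shift=28 [end]
Varint 6: bytes[14:18] = E3 8D A7 73 -> value 241813219 (4 byte(s))

Answer: 14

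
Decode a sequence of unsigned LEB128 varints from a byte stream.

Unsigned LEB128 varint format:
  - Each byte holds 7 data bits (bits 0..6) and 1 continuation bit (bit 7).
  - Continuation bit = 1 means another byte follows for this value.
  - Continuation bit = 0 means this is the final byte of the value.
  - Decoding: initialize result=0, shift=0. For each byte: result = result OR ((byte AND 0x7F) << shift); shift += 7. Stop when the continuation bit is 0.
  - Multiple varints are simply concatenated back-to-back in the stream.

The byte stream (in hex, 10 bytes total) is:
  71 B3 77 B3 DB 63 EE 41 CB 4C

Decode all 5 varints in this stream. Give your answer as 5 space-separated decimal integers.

  byte[0]=0x71 cont=0 payload=0x71=113: acc |= 113<<0 -> acc=113 shift=7 [end]
Varint 1: bytes[0:1] = 71 -> value 113 (1 byte(s))
  byte[1]=0xB3 cont=1 payload=0x33=51: acc |= 51<<0 -> acc=51 shift=7
  byte[2]=0x77 cont=0 payload=0x77=119: acc |= 119<<7 -> acc=15283 shift=14 [end]
Varint 2: bytes[1:3] = B3 77 -> value 15283 (2 byte(s))
  byte[3]=0xB3 cont=1 payload=0x33=51: acc |= 51<<0 -> acc=51 shift=7
  byte[4]=0xDB cont=1 payload=0x5B=91: acc |= 91<<7 -> acc=11699 shift=14
  byte[5]=0x63 cont=0 payload=0x63=99: acc |= 99<<14 -> acc=1633715 shift=21 [end]
Varint 3: bytes[3:6] = B3 DB 63 -> value 1633715 (3 byte(s))
  byte[6]=0xEE cont=1 payload=0x6E=110: acc |= 110<<0 -> acc=110 shift=7
  byte[7]=0x41 cont=0 payload=0x41=65: acc |= 65<<7 -> acc=8430 shift=14 [end]
Varint 4: bytes[6:8] = EE 41 -> value 8430 (2 byte(s))
  byte[8]=0xCB cont=1 payload=0x4B=75: acc |= 75<<0 -> acc=75 shift=7
  byte[9]=0x4C cont=0 payload=0x4C=76: acc |= 76<<7 -> acc=9803 shift=14 [end]
Varint 5: bytes[8:10] = CB 4C -> value 9803 (2 byte(s))

Answer: 113 15283 1633715 8430 9803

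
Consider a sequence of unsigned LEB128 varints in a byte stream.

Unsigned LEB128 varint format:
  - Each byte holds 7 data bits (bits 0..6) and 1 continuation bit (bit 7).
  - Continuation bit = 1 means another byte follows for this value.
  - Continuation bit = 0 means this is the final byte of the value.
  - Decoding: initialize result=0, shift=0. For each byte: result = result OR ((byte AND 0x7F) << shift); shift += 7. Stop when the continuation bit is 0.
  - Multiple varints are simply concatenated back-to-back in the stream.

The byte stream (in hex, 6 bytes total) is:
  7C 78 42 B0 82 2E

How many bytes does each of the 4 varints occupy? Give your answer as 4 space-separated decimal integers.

Answer: 1 1 1 3

Derivation:
  byte[0]=0x7C cont=0 payload=0x7C=124: acc |= 124<<0 -> acc=124 shift=7 [end]
Varint 1: bytes[0:1] = 7C -> value 124 (1 byte(s))
  byte[1]=0x78 cont=0 payload=0x78=120: acc |= 120<<0 -> acc=120 shift=7 [end]
Varint 2: bytes[1:2] = 78 -> value 120 (1 byte(s))
  byte[2]=0x42 cont=0 payload=0x42=66: acc |= 66<<0 -> acc=66 shift=7 [end]
Varint 3: bytes[2:3] = 42 -> value 66 (1 byte(s))
  byte[3]=0xB0 cont=1 payload=0x30=48: acc |= 48<<0 -> acc=48 shift=7
  byte[4]=0x82 cont=1 payload=0x02=2: acc |= 2<<7 -> acc=304 shift=14
  byte[5]=0x2E cont=0 payload=0x2E=46: acc |= 46<<14 -> acc=753968 shift=21 [end]
Varint 4: bytes[3:6] = B0 82 2E -> value 753968 (3 byte(s))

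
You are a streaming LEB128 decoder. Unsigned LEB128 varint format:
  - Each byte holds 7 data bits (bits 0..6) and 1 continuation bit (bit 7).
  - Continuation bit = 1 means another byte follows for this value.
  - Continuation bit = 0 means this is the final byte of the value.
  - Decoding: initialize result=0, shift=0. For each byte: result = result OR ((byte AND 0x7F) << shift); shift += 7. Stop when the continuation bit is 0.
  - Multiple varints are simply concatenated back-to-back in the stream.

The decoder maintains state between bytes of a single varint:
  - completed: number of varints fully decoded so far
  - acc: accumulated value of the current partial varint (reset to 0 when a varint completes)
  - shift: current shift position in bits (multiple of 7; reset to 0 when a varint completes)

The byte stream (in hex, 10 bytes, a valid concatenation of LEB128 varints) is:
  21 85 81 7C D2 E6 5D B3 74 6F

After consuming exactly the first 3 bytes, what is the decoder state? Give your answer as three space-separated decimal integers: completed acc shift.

byte[0]=0x21 cont=0 payload=0x21: varint #1 complete (value=33); reset -> completed=1 acc=0 shift=0
byte[1]=0x85 cont=1 payload=0x05: acc |= 5<<0 -> completed=1 acc=5 shift=7
byte[2]=0x81 cont=1 payload=0x01: acc |= 1<<7 -> completed=1 acc=133 shift=14

Answer: 1 133 14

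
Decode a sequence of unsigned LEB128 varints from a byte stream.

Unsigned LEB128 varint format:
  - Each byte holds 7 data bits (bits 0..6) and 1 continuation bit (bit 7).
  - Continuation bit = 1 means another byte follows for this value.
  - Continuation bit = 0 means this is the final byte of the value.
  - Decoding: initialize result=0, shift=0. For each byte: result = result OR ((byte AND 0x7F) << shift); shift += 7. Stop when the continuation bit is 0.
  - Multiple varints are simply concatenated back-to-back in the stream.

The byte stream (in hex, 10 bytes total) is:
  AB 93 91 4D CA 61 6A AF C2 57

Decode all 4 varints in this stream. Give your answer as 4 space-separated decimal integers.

  byte[0]=0xAB cont=1 payload=0x2B=43: acc |= 43<<0 -> acc=43 shift=7
  byte[1]=0x93 cont=1 payload=0x13=19: acc |= 19<<7 -> acc=2475 shift=14
  byte[2]=0x91 cont=1 payload=0x11=17: acc |= 17<<14 -> acc=281003 shift=21
  byte[3]=0x4D cont=0 payload=0x4D=77: acc |= 77<<21 -> acc=161761707 shift=28 [end]
Varint 1: bytes[0:4] = AB 93 91 4D -> value 161761707 (4 byte(s))
  byte[4]=0xCA cont=1 payload=0x4A=74: acc |= 74<<0 -> acc=74 shift=7
  byte[5]=0x61 cont=0 payload=0x61=97: acc |= 97<<7 -> acc=12490 shift=14 [end]
Varint 2: bytes[4:6] = CA 61 -> value 12490 (2 byte(s))
  byte[6]=0x6A cont=0 payload=0x6A=106: acc |= 106<<0 -> acc=106 shift=7 [end]
Varint 3: bytes[6:7] = 6A -> value 106 (1 byte(s))
  byte[7]=0xAF cont=1 payload=0x2F=47: acc |= 47<<0 -> acc=47 shift=7
  byte[8]=0xC2 cont=1 payload=0x42=66: acc |= 66<<7 -> acc=8495 shift=14
  byte[9]=0x57 cont=0 payload=0x57=87: acc |= 87<<14 -> acc=1433903 shift=21 [end]
Varint 4: bytes[7:10] = AF C2 57 -> value 1433903 (3 byte(s))

Answer: 161761707 12490 106 1433903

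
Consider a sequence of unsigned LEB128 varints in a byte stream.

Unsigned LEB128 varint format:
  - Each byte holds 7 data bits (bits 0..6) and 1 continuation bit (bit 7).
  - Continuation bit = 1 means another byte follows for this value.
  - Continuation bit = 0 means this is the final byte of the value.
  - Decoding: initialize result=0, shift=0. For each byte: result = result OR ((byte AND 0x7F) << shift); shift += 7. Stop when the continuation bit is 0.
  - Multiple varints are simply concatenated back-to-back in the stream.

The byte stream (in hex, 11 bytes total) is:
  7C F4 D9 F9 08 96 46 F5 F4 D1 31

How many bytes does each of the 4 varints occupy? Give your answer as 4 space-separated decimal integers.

  byte[0]=0x7C cont=0 payload=0x7C=124: acc |= 124<<0 -> acc=124 shift=7 [end]
Varint 1: bytes[0:1] = 7C -> value 124 (1 byte(s))
  byte[1]=0xF4 cont=1 payload=0x74=116: acc |= 116<<0 -> acc=116 shift=7
  byte[2]=0xD9 cont=1 payload=0x59=89: acc |= 89<<7 -> acc=11508 shift=14
  byte[3]=0xF9 cont=1 payload=0x79=121: acc |= 121<<14 -> acc=1993972 shift=21
  byte[4]=0x08 cont=0 payload=0x08=8: acc |= 8<<21 -> acc=18771188 shift=28 [end]
Varint 2: bytes[1:5] = F4 D9 F9 08 -> value 18771188 (4 byte(s))
  byte[5]=0x96 cont=1 payload=0x16=22: acc |= 22<<0 -> acc=22 shift=7
  byte[6]=0x46 cont=0 payload=0x46=70: acc |= 70<<7 -> acc=8982 shift=14 [end]
Varint 3: bytes[5:7] = 96 46 -> value 8982 (2 byte(s))
  byte[7]=0xF5 cont=1 payload=0x75=117: acc |= 117<<0 -> acc=117 shift=7
  byte[8]=0xF4 cont=1 payload=0x74=116: acc |= 116<<7 -> acc=14965 shift=14
  byte[9]=0xD1 cont=1 payload=0x51=81: acc |= 81<<14 -> acc=1342069 shift=21
  byte[10]=0x31 cont=0 payload=0x31=49: acc |= 49<<21 -> acc=104102517 shift=28 [end]
Varint 4: bytes[7:11] = F5 F4 D1 31 -> value 104102517 (4 byte(s))

Answer: 1 4 2 4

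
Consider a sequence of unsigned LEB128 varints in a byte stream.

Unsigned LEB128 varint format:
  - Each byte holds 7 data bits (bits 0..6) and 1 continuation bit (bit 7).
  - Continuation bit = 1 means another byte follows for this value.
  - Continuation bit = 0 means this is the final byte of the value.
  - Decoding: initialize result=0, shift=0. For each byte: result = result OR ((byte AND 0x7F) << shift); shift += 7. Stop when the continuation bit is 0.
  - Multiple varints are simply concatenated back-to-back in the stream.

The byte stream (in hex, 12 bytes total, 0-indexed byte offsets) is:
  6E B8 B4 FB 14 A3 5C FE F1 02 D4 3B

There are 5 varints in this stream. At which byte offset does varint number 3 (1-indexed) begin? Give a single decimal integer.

  byte[0]=0x6E cont=0 payload=0x6E=110: acc |= 110<<0 -> acc=110 shift=7 [end]
Varint 1: bytes[0:1] = 6E -> value 110 (1 byte(s))
  byte[1]=0xB8 cont=1 payload=0x38=56: acc |= 56<<0 -> acc=56 shift=7
  byte[2]=0xB4 cont=1 payload=0x34=52: acc |= 52<<7 -> acc=6712 shift=14
  byte[3]=0xFB cont=1 payload=0x7B=123: acc |= 123<<14 -> acc=2021944 shift=21
  byte[4]=0x14 cont=0 payload=0x14=20: acc |= 20<<21 -> acc=43964984 shift=28 [end]
Varint 2: bytes[1:5] = B8 B4 FB 14 -> value 43964984 (4 byte(s))
  byte[5]=0xA3 cont=1 payload=0x23=35: acc |= 35<<0 -> acc=35 shift=7
  byte[6]=0x5C cont=0 payload=0x5C=92: acc |= 92<<7 -> acc=11811 shift=14 [end]
Varint 3: bytes[5:7] = A3 5C -> value 11811 (2 byte(s))
  byte[7]=0xFE cont=1 payload=0x7E=126: acc |= 126<<0 -> acc=126 shift=7
  byte[8]=0xF1 cont=1 payload=0x71=113: acc |= 113<<7 -> acc=14590 shift=14
  byte[9]=0x02 cont=0 payload=0x02=2: acc |= 2<<14 -> acc=47358 shift=21 [end]
Varint 4: bytes[7:10] = FE F1 02 -> value 47358 (3 byte(s))
  byte[10]=0xD4 cont=1 payload=0x54=84: acc |= 84<<0 -> acc=84 shift=7
  byte[11]=0x3B cont=0 payload=0x3B=59: acc |= 59<<7 -> acc=7636 shift=14 [end]
Varint 5: bytes[10:12] = D4 3B -> value 7636 (2 byte(s))

Answer: 5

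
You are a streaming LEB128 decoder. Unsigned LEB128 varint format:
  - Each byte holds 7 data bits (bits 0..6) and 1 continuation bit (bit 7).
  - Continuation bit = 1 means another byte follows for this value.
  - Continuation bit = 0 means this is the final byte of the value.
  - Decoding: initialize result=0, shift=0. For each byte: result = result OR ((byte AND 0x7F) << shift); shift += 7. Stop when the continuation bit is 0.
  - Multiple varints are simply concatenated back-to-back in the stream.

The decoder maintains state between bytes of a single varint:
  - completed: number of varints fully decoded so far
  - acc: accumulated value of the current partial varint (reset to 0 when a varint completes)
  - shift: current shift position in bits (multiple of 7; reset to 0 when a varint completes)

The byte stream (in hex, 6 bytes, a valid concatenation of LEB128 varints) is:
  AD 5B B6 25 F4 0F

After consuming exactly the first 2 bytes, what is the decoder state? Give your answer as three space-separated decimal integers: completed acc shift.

byte[0]=0xAD cont=1 payload=0x2D: acc |= 45<<0 -> completed=0 acc=45 shift=7
byte[1]=0x5B cont=0 payload=0x5B: varint #1 complete (value=11693); reset -> completed=1 acc=0 shift=0

Answer: 1 0 0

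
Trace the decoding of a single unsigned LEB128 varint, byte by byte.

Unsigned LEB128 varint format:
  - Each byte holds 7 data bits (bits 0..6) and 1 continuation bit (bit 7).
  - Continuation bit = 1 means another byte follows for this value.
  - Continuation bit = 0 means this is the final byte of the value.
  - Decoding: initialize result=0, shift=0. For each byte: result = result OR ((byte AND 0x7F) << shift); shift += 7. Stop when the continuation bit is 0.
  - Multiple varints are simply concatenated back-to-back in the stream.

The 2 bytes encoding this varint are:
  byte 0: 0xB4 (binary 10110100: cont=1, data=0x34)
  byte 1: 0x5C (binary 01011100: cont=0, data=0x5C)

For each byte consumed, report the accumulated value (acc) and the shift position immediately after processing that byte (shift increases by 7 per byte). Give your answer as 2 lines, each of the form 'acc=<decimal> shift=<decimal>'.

byte 0=0xB4: payload=0x34=52, contrib = 52<<0 = 52; acc -> 52, shift -> 7
byte 1=0x5C: payload=0x5C=92, contrib = 92<<7 = 11776; acc -> 11828, shift -> 14

Answer: acc=52 shift=7
acc=11828 shift=14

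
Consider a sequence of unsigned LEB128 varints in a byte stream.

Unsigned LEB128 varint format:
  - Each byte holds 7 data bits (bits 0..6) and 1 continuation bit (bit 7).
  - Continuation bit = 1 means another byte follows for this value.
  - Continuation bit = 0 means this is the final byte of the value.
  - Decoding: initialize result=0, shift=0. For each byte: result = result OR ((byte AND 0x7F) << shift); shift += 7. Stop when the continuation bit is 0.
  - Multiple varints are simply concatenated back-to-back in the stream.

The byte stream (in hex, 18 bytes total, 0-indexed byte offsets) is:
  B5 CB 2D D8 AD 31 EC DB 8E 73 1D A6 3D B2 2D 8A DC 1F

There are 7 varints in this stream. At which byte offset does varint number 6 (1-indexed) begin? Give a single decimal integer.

Answer: 13

Derivation:
  byte[0]=0xB5 cont=1 payload=0x35=53: acc |= 53<<0 -> acc=53 shift=7
  byte[1]=0xCB cont=1 payload=0x4B=75: acc |= 75<<7 -> acc=9653 shift=14
  byte[2]=0x2D cont=0 payload=0x2D=45: acc |= 45<<14 -> acc=746933 shift=21 [end]
Varint 1: bytes[0:3] = B5 CB 2D -> value 746933 (3 byte(s))
  byte[3]=0xD8 cont=1 payload=0x58=88: acc |= 88<<0 -> acc=88 shift=7
  byte[4]=0xAD cont=1 payload=0x2D=45: acc |= 45<<7 -> acc=5848 shift=14
  byte[5]=0x31 cont=0 payload=0x31=49: acc |= 49<<14 -> acc=808664 shift=21 [end]
Varint 2: bytes[3:6] = D8 AD 31 -> value 808664 (3 byte(s))
  byte[6]=0xEC cont=1 payload=0x6C=108: acc |= 108<<0 -> acc=108 shift=7
  byte[7]=0xDB cont=1 payload=0x5B=91: acc |= 91<<7 -> acc=11756 shift=14
  byte[8]=0x8E cont=1 payload=0x0E=14: acc |= 14<<14 -> acc=241132 shift=21
  byte[9]=0x73 cont=0 payload=0x73=115: acc |= 115<<21 -> acc=241413612 shift=28 [end]
Varint 3: bytes[6:10] = EC DB 8E 73 -> value 241413612 (4 byte(s))
  byte[10]=0x1D cont=0 payload=0x1D=29: acc |= 29<<0 -> acc=29 shift=7 [end]
Varint 4: bytes[10:11] = 1D -> value 29 (1 byte(s))
  byte[11]=0xA6 cont=1 payload=0x26=38: acc |= 38<<0 -> acc=38 shift=7
  byte[12]=0x3D cont=0 payload=0x3D=61: acc |= 61<<7 -> acc=7846 shift=14 [end]
Varint 5: bytes[11:13] = A6 3D -> value 7846 (2 byte(s))
  byte[13]=0xB2 cont=1 payload=0x32=50: acc |= 50<<0 -> acc=50 shift=7
  byte[14]=0x2D cont=0 payload=0x2D=45: acc |= 45<<7 -> acc=5810 shift=14 [end]
Varint 6: bytes[13:15] = B2 2D -> value 5810 (2 byte(s))
  byte[15]=0x8A cont=1 payload=0x0A=10: acc |= 10<<0 -> acc=10 shift=7
  byte[16]=0xDC cont=1 payload=0x5C=92: acc |= 92<<7 -> acc=11786 shift=14
  byte[17]=0x1F cont=0 payload=0x1F=31: acc |= 31<<14 -> acc=519690 shift=21 [end]
Varint 7: bytes[15:18] = 8A DC 1F -> value 519690 (3 byte(s))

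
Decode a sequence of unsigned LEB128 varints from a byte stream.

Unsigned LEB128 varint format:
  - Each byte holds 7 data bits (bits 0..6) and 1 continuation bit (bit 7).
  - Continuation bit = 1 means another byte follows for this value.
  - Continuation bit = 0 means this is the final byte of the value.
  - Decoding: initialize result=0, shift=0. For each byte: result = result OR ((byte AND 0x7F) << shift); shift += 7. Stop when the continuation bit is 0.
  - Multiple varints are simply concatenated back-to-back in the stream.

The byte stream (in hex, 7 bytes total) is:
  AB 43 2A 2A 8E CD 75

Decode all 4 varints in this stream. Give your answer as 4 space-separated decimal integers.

  byte[0]=0xAB cont=1 payload=0x2B=43: acc |= 43<<0 -> acc=43 shift=7
  byte[1]=0x43 cont=0 payload=0x43=67: acc |= 67<<7 -> acc=8619 shift=14 [end]
Varint 1: bytes[0:2] = AB 43 -> value 8619 (2 byte(s))
  byte[2]=0x2A cont=0 payload=0x2A=42: acc |= 42<<0 -> acc=42 shift=7 [end]
Varint 2: bytes[2:3] = 2A -> value 42 (1 byte(s))
  byte[3]=0x2A cont=0 payload=0x2A=42: acc |= 42<<0 -> acc=42 shift=7 [end]
Varint 3: bytes[3:4] = 2A -> value 42 (1 byte(s))
  byte[4]=0x8E cont=1 payload=0x0E=14: acc |= 14<<0 -> acc=14 shift=7
  byte[5]=0xCD cont=1 payload=0x4D=77: acc |= 77<<7 -> acc=9870 shift=14
  byte[6]=0x75 cont=0 payload=0x75=117: acc |= 117<<14 -> acc=1926798 shift=21 [end]
Varint 4: bytes[4:7] = 8E CD 75 -> value 1926798 (3 byte(s))

Answer: 8619 42 42 1926798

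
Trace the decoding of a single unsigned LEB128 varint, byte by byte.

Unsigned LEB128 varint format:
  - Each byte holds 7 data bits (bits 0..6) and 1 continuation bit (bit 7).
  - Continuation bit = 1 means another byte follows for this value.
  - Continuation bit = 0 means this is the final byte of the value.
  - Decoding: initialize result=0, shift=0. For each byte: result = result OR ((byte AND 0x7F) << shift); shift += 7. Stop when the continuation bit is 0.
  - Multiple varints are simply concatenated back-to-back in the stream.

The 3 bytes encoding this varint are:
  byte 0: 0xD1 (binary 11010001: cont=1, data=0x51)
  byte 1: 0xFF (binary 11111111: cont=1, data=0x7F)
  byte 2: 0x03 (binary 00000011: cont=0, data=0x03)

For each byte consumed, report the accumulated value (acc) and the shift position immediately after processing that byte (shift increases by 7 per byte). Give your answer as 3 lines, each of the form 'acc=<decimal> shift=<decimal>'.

Answer: acc=81 shift=7
acc=16337 shift=14
acc=65489 shift=21

Derivation:
byte 0=0xD1: payload=0x51=81, contrib = 81<<0 = 81; acc -> 81, shift -> 7
byte 1=0xFF: payload=0x7F=127, contrib = 127<<7 = 16256; acc -> 16337, shift -> 14
byte 2=0x03: payload=0x03=3, contrib = 3<<14 = 49152; acc -> 65489, shift -> 21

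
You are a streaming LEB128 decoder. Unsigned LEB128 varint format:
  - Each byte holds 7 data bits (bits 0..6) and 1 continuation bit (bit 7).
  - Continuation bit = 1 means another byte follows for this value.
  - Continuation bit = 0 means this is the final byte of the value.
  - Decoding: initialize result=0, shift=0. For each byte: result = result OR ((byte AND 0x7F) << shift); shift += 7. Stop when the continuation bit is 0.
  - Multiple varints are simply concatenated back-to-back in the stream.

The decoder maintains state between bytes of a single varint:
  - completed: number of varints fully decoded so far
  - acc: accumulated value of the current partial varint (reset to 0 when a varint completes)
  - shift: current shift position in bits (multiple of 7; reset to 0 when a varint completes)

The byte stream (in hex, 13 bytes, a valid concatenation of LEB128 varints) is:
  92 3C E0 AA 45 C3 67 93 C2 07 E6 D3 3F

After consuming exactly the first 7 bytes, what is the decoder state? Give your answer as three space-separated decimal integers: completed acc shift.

Answer: 3 0 0

Derivation:
byte[0]=0x92 cont=1 payload=0x12: acc |= 18<<0 -> completed=0 acc=18 shift=7
byte[1]=0x3C cont=0 payload=0x3C: varint #1 complete (value=7698); reset -> completed=1 acc=0 shift=0
byte[2]=0xE0 cont=1 payload=0x60: acc |= 96<<0 -> completed=1 acc=96 shift=7
byte[3]=0xAA cont=1 payload=0x2A: acc |= 42<<7 -> completed=1 acc=5472 shift=14
byte[4]=0x45 cont=0 payload=0x45: varint #2 complete (value=1135968); reset -> completed=2 acc=0 shift=0
byte[5]=0xC3 cont=1 payload=0x43: acc |= 67<<0 -> completed=2 acc=67 shift=7
byte[6]=0x67 cont=0 payload=0x67: varint #3 complete (value=13251); reset -> completed=3 acc=0 shift=0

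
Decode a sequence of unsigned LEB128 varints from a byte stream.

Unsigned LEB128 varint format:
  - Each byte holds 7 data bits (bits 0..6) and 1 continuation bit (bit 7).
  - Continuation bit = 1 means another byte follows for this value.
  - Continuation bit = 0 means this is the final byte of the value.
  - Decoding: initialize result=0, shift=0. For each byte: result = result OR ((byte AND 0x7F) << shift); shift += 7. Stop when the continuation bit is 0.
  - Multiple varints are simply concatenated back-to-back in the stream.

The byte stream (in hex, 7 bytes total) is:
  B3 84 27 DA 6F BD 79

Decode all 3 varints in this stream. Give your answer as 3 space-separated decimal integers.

  byte[0]=0xB3 cont=1 payload=0x33=51: acc |= 51<<0 -> acc=51 shift=7
  byte[1]=0x84 cont=1 payload=0x04=4: acc |= 4<<7 -> acc=563 shift=14
  byte[2]=0x27 cont=0 payload=0x27=39: acc |= 39<<14 -> acc=639539 shift=21 [end]
Varint 1: bytes[0:3] = B3 84 27 -> value 639539 (3 byte(s))
  byte[3]=0xDA cont=1 payload=0x5A=90: acc |= 90<<0 -> acc=90 shift=7
  byte[4]=0x6F cont=0 payload=0x6F=111: acc |= 111<<7 -> acc=14298 shift=14 [end]
Varint 2: bytes[3:5] = DA 6F -> value 14298 (2 byte(s))
  byte[5]=0xBD cont=1 payload=0x3D=61: acc |= 61<<0 -> acc=61 shift=7
  byte[6]=0x79 cont=0 payload=0x79=121: acc |= 121<<7 -> acc=15549 shift=14 [end]
Varint 3: bytes[5:7] = BD 79 -> value 15549 (2 byte(s))

Answer: 639539 14298 15549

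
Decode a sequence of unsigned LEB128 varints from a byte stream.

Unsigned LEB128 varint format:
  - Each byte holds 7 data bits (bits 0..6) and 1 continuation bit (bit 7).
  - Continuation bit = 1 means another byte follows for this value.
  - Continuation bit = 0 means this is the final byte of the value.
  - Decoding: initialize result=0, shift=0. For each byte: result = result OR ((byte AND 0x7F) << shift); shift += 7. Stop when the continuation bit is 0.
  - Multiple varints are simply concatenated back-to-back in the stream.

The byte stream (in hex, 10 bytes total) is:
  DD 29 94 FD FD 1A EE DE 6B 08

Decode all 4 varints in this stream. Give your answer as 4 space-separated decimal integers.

Answer: 5341 56589972 1765230 8

Derivation:
  byte[0]=0xDD cont=1 payload=0x5D=93: acc |= 93<<0 -> acc=93 shift=7
  byte[1]=0x29 cont=0 payload=0x29=41: acc |= 41<<7 -> acc=5341 shift=14 [end]
Varint 1: bytes[0:2] = DD 29 -> value 5341 (2 byte(s))
  byte[2]=0x94 cont=1 payload=0x14=20: acc |= 20<<0 -> acc=20 shift=7
  byte[3]=0xFD cont=1 payload=0x7D=125: acc |= 125<<7 -> acc=16020 shift=14
  byte[4]=0xFD cont=1 payload=0x7D=125: acc |= 125<<14 -> acc=2064020 shift=21
  byte[5]=0x1A cont=0 payload=0x1A=26: acc |= 26<<21 -> acc=56589972 shift=28 [end]
Varint 2: bytes[2:6] = 94 FD FD 1A -> value 56589972 (4 byte(s))
  byte[6]=0xEE cont=1 payload=0x6E=110: acc |= 110<<0 -> acc=110 shift=7
  byte[7]=0xDE cont=1 payload=0x5E=94: acc |= 94<<7 -> acc=12142 shift=14
  byte[8]=0x6B cont=0 payload=0x6B=107: acc |= 107<<14 -> acc=1765230 shift=21 [end]
Varint 3: bytes[6:9] = EE DE 6B -> value 1765230 (3 byte(s))
  byte[9]=0x08 cont=0 payload=0x08=8: acc |= 8<<0 -> acc=8 shift=7 [end]
Varint 4: bytes[9:10] = 08 -> value 8 (1 byte(s))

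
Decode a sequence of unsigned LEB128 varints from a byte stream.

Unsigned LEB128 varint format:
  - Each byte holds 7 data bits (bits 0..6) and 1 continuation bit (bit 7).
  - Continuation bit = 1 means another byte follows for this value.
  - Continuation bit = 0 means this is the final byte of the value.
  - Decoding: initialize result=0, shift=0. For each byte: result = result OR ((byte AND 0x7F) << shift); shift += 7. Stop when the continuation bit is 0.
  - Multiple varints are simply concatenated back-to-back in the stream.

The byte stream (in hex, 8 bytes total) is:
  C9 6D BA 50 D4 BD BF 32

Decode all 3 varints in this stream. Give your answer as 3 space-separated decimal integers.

  byte[0]=0xC9 cont=1 payload=0x49=73: acc |= 73<<0 -> acc=73 shift=7
  byte[1]=0x6D cont=0 payload=0x6D=109: acc |= 109<<7 -> acc=14025 shift=14 [end]
Varint 1: bytes[0:2] = C9 6D -> value 14025 (2 byte(s))
  byte[2]=0xBA cont=1 payload=0x3A=58: acc |= 58<<0 -> acc=58 shift=7
  byte[3]=0x50 cont=0 payload=0x50=80: acc |= 80<<7 -> acc=10298 shift=14 [end]
Varint 2: bytes[2:4] = BA 50 -> value 10298 (2 byte(s))
  byte[4]=0xD4 cont=1 payload=0x54=84: acc |= 84<<0 -> acc=84 shift=7
  byte[5]=0xBD cont=1 payload=0x3D=61: acc |= 61<<7 -> acc=7892 shift=14
  byte[6]=0xBF cont=1 payload=0x3F=63: acc |= 63<<14 -> acc=1040084 shift=21
  byte[7]=0x32 cont=0 payload=0x32=50: acc |= 50<<21 -> acc=105897684 shift=28 [end]
Varint 3: bytes[4:8] = D4 BD BF 32 -> value 105897684 (4 byte(s))

Answer: 14025 10298 105897684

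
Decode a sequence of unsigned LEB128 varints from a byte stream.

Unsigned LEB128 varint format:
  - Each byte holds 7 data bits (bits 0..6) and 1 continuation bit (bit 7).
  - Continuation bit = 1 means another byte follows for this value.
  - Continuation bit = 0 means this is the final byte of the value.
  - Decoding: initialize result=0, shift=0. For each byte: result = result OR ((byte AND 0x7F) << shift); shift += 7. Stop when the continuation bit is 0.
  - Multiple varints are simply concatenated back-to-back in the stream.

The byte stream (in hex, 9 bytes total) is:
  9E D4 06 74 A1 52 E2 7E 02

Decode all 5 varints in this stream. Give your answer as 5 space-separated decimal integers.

Answer: 109086 116 10529 16226 2

Derivation:
  byte[0]=0x9E cont=1 payload=0x1E=30: acc |= 30<<0 -> acc=30 shift=7
  byte[1]=0xD4 cont=1 payload=0x54=84: acc |= 84<<7 -> acc=10782 shift=14
  byte[2]=0x06 cont=0 payload=0x06=6: acc |= 6<<14 -> acc=109086 shift=21 [end]
Varint 1: bytes[0:3] = 9E D4 06 -> value 109086 (3 byte(s))
  byte[3]=0x74 cont=0 payload=0x74=116: acc |= 116<<0 -> acc=116 shift=7 [end]
Varint 2: bytes[3:4] = 74 -> value 116 (1 byte(s))
  byte[4]=0xA1 cont=1 payload=0x21=33: acc |= 33<<0 -> acc=33 shift=7
  byte[5]=0x52 cont=0 payload=0x52=82: acc |= 82<<7 -> acc=10529 shift=14 [end]
Varint 3: bytes[4:6] = A1 52 -> value 10529 (2 byte(s))
  byte[6]=0xE2 cont=1 payload=0x62=98: acc |= 98<<0 -> acc=98 shift=7
  byte[7]=0x7E cont=0 payload=0x7E=126: acc |= 126<<7 -> acc=16226 shift=14 [end]
Varint 4: bytes[6:8] = E2 7E -> value 16226 (2 byte(s))
  byte[8]=0x02 cont=0 payload=0x02=2: acc |= 2<<0 -> acc=2 shift=7 [end]
Varint 5: bytes[8:9] = 02 -> value 2 (1 byte(s))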